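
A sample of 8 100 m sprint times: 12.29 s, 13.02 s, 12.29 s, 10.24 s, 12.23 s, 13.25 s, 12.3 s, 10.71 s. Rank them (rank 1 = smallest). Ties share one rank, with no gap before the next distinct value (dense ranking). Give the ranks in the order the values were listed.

Sorted (ascending): 10.24, 10.71, 12.23, 12.29, 12.29, 12.3, 13.02, 13.25
The 2 values of 12.29 share dense rank 4.
Remaining distinct values take the next consecutive integers.

4, 6, 4, 1, 3, 7, 5, 2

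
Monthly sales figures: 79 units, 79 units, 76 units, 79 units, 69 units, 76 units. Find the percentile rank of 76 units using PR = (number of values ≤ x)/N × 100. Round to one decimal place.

N = 6.
Strictly below 76: 1. Equal to 76: 2.
PR = 3/6 × 100 = 50.0

50.0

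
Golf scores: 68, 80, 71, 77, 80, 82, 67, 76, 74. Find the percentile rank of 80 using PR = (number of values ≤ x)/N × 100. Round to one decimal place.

N = 9.
Strictly below 80: 6. Equal to 80: 2.
PR = 8/9 × 100 = 88.9

88.9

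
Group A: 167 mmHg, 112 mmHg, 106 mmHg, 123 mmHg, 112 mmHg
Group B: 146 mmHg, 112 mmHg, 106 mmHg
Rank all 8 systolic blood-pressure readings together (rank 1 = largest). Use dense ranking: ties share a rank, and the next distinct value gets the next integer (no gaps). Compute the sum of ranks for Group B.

11

Sorted (descending): 167, 146, 123, 112, 112, 112, 106, 106
The 3 values of 112 share dense rank 4.
The 2 values of 106 share dense rank 5.
Remaining distinct values take the next consecutive integers.
Group B values → pooled ranks: 146→2, 112→4, 106→5
Rank sum = 2 + 4 + 5 = 11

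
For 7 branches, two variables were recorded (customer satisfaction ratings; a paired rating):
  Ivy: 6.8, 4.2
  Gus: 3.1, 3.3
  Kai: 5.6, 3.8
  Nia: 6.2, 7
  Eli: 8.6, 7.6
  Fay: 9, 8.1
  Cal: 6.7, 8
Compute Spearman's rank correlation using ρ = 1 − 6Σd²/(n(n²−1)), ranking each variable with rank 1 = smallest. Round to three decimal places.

Ranks of variable 1: 5, 1, 2, 3, 6, 7, 4
Ranks of variable 2: 3, 1, 2, 4, 5, 7, 6
d = r₁ − r₂: 2, 0, 0, -1, 1, 0, -2
d²: 4, 0, 0, 1, 1, 0, 4; Σd² = 10
ρ = 1 − 6·10/(7·48) = 1 − 60/336 = 0.821

0.821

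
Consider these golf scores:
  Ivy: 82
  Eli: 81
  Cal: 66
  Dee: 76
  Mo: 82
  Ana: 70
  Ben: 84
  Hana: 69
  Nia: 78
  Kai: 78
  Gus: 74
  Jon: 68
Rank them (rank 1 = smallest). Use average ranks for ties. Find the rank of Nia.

Sorted (ascending): 66, 68, 69, 70, 74, 76, 78, 78, 81, 82, 82, 84
The 2 values of 78 occupy positions 7–8 → average rank (7+8)/2 = 7.5.
The 2 values of 82 occupy positions 10–11 → average rank (10+11)/2 = 10.5.
Nia has value 78 → rank 7.5.

7.5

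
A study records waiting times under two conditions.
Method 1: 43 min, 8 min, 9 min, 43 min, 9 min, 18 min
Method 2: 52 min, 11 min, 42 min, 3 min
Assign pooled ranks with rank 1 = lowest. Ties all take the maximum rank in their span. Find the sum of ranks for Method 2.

Sorted (ascending): 3, 8, 9, 9, 11, 18, 42, 43, 43, 52
The 2 values of 9 occupy positions 3–4 → each gets rank 4.
The 2 values of 43 occupy positions 8–9 → each gets rank 9.
Method 2 values → pooled ranks: 52→10, 11→5, 42→7, 3→1
Rank sum = 10 + 5 + 7 + 1 = 23

23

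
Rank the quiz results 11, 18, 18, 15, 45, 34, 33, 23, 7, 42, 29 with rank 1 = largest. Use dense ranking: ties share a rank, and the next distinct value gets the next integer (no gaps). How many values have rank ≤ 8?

9

Sorted (descending): 45, 42, 34, 33, 29, 23, 18, 18, 15, 11, 7
The 2 values of 18 share dense rank 7.
Remaining distinct values take the next consecutive integers.
Ranks ≤ 8: {1, 2, 3, 4, 5, 6, 7, 7, 8} → 9 values.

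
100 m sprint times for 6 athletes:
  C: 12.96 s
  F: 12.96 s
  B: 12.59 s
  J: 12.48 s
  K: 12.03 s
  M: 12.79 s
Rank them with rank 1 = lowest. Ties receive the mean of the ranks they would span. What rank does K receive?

1

Sorted (ascending): 12.03, 12.48, 12.59, 12.79, 12.96, 12.96
The 2 values of 12.96 occupy positions 5–6 → average rank (5+6)/2 = 5.5.
K has value 12.03 s → rank 1.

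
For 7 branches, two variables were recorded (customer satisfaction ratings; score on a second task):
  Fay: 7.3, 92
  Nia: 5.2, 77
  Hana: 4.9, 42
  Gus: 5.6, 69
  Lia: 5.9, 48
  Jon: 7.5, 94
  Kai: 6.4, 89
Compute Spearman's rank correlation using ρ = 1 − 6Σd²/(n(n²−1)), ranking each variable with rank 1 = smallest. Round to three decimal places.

Ranks of variable 1: 6, 2, 1, 3, 4, 7, 5
Ranks of variable 2: 6, 4, 1, 3, 2, 7, 5
d = r₁ − r₂: 0, -2, 0, 0, 2, 0, 0
d²: 0, 4, 0, 0, 4, 0, 0; Σd² = 8
ρ = 1 − 6·8/(7·48) = 1 − 48/336 = 0.857

0.857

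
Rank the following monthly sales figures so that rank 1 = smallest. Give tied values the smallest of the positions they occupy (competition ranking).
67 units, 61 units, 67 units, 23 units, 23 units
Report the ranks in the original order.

4, 3, 4, 1, 1

Sorted (ascending): 23, 23, 61, 67, 67
The 2 values of 23 occupy positions 1–2 → each gets rank 1.
The 2 values of 67 occupy positions 4–5 → each gets rank 4.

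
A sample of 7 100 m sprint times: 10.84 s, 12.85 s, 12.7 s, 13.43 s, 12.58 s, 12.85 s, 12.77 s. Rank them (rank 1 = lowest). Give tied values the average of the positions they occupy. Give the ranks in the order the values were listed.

1, 5.5, 3, 7, 2, 5.5, 4

Sorted (ascending): 10.84, 12.58, 12.7, 12.77, 12.85, 12.85, 13.43
The 2 values of 12.85 occupy positions 5–6 → average rank (5+6)/2 = 5.5.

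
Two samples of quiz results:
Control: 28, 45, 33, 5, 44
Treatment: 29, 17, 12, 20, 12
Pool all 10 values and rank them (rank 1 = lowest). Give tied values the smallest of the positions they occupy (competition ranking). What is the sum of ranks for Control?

Sorted (ascending): 5, 12, 12, 17, 20, 28, 29, 33, 44, 45
The 2 values of 12 occupy positions 2–3 → each gets rank 2.
Control values → pooled ranks: 28→6, 45→10, 33→8, 5→1, 44→9
Rank sum = 6 + 10 + 8 + 1 + 9 = 34

34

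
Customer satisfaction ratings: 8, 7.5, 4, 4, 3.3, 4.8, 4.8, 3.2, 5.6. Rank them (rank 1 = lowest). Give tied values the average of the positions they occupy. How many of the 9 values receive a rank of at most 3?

Sorted (ascending): 3.2, 3.3, 4, 4, 4.8, 4.8, 5.6, 7.5, 8
The 2 values of 4 occupy positions 3–4 → average rank (3+4)/2 = 3.5.
The 2 values of 4.8 occupy positions 5–6 → average rank (5+6)/2 = 5.5.
Ranks ≤ 3: {1, 2} → 2 values.

2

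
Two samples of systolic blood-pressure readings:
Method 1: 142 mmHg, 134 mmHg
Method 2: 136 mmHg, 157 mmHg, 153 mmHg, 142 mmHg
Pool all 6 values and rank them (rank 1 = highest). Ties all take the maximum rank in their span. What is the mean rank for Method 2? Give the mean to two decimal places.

Sorted (descending): 157, 153, 142, 142, 136, 134
The 2 values of 142 occupy positions 3–4 → each gets rank 4.
Method 2 values → pooled ranks: 136→5, 157→1, 153→2, 142→4
Mean rank = (5 + 1 + 2 + 4) / 4 = 3.00

3.00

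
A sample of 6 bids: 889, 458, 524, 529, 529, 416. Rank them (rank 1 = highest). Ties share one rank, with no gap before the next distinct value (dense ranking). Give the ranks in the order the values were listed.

1, 4, 3, 2, 2, 5

Sorted (descending): 889, 529, 529, 524, 458, 416
The 2 values of 529 share dense rank 2.
Remaining distinct values take the next consecutive integers.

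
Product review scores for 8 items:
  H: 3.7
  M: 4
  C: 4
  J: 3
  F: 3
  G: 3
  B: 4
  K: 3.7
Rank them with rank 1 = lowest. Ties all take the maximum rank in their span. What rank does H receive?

5

Sorted (ascending): 3, 3, 3, 3.7, 3.7, 4, 4, 4
The 3 values of 3 occupy positions 1–3 → each gets rank 3.
The 2 values of 3.7 occupy positions 4–5 → each gets rank 5.
The 3 values of 4 occupy positions 6–8 → each gets rank 8.
H has value 3.7 → rank 5.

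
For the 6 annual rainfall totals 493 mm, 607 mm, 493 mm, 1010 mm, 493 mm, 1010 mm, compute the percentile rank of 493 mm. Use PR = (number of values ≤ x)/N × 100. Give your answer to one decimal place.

N = 6.
Strictly below 493: 0. Equal to 493: 3.
PR = 3/6 × 100 = 50.0

50.0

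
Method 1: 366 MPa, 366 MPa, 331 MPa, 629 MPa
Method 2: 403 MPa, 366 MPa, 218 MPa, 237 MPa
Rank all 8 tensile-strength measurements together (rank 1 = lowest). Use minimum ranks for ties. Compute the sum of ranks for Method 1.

19

Sorted (ascending): 218, 237, 331, 366, 366, 366, 403, 629
The 3 values of 366 occupy positions 4–6 → each gets rank 4.
Method 1 values → pooled ranks: 366→4, 366→4, 331→3, 629→8
Rank sum = 4 + 4 + 3 + 8 = 19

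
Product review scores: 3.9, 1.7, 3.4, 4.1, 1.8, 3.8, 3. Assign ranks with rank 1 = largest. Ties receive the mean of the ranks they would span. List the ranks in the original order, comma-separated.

Sorted (descending): 4.1, 3.9, 3.8, 3.4, 3, 1.8, 1.7
No ties — each value takes its position as its rank.

2, 7, 4, 1, 6, 3, 5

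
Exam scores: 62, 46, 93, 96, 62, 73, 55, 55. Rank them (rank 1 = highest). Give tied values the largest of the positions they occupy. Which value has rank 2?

Sorted (descending): 96, 93, 73, 62, 62, 55, 55, 46
The 2 values of 62 occupy positions 4–5 → each gets rank 5.
The 2 values of 55 occupy positions 6–7 → each gets rank 7.
Rank 2 → value 93.

93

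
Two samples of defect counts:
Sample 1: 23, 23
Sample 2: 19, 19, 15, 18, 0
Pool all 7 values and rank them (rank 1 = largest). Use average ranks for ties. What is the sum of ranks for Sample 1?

Sorted (descending): 23, 23, 19, 19, 18, 15, 0
The 2 values of 23 occupy positions 1–2 → average rank (1+2)/2 = 1.5.
The 2 values of 19 occupy positions 3–4 → average rank (3+4)/2 = 3.5.
Sample 1 values → pooled ranks: 23→1.5, 23→1.5
Rank sum = 1.5 + 1.5 = 3

3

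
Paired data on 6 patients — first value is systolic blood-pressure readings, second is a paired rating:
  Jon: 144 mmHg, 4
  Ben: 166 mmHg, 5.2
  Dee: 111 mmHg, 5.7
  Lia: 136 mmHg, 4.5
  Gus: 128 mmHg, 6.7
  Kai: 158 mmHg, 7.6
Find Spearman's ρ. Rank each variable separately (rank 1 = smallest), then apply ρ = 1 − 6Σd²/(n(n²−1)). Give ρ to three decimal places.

-0.086

Ranks of variable 1: 4, 6, 1, 3, 2, 5
Ranks of variable 2: 1, 3, 4, 2, 5, 6
d = r₁ − r₂: 3, 3, -3, 1, -3, -1
d²: 9, 9, 9, 1, 9, 1; Σd² = 38
ρ = 1 − 6·38/(6·35) = 1 − 228/210 = -0.086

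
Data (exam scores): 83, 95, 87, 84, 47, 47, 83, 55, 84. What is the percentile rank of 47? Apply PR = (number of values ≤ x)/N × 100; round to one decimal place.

N = 9.
Strictly below 47: 0. Equal to 47: 2.
PR = 2/9 × 100 = 22.2

22.2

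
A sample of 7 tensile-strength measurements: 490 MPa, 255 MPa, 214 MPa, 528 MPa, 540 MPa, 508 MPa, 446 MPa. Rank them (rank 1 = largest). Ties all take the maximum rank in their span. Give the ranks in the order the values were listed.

Sorted (descending): 540, 528, 508, 490, 446, 255, 214
No ties — each value takes its position as its rank.

4, 6, 7, 2, 1, 3, 5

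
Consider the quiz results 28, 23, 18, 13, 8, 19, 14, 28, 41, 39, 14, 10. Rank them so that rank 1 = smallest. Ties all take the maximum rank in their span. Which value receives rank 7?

Sorted (ascending): 8, 10, 13, 14, 14, 18, 19, 23, 28, 28, 39, 41
The 2 values of 14 occupy positions 4–5 → each gets rank 5.
The 2 values of 28 occupy positions 9–10 → each gets rank 10.
Rank 7 → value 19.

19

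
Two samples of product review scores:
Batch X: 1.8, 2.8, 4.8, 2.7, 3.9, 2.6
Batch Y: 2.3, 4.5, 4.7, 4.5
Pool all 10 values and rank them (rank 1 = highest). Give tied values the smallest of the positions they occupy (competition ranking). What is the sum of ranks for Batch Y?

17

Sorted (descending): 4.8, 4.7, 4.5, 4.5, 3.9, 2.8, 2.7, 2.6, 2.3, 1.8
The 2 values of 4.5 occupy positions 3–4 → each gets rank 3.
Batch Y values → pooled ranks: 2.3→9, 4.5→3, 4.7→2, 4.5→3
Rank sum = 9 + 3 + 2 + 3 = 17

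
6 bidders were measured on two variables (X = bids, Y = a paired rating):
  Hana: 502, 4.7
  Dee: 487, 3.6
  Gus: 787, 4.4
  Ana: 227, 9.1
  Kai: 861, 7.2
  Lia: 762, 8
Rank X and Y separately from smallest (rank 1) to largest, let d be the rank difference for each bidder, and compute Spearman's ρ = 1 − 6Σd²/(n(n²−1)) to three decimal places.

-0.143

Ranks of variable 1: 3, 2, 5, 1, 6, 4
Ranks of variable 2: 3, 1, 2, 6, 4, 5
d = r₁ − r₂: 0, 1, 3, -5, 2, -1
d²: 0, 1, 9, 25, 4, 1; Σd² = 40
ρ = 1 − 6·40/(6·35) = 1 − 240/210 = -0.143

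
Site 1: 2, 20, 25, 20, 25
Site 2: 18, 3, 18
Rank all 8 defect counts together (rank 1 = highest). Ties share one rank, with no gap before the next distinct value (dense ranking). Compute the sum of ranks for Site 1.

Sorted (descending): 25, 25, 20, 20, 18, 18, 3, 2
The 2 values of 25 share dense rank 1.
The 2 values of 20 share dense rank 2.
The 2 values of 18 share dense rank 3.
Remaining distinct values take the next consecutive integers.
Site 1 values → pooled ranks: 2→5, 20→2, 25→1, 20→2, 25→1
Rank sum = 5 + 2 + 1 + 2 + 1 = 11

11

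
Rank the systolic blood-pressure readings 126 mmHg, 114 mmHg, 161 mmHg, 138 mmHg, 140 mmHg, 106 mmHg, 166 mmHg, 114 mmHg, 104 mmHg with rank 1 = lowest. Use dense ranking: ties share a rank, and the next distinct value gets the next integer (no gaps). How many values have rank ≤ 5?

Sorted (ascending): 104, 106, 114, 114, 126, 138, 140, 161, 166
The 2 values of 114 share dense rank 3.
Remaining distinct values take the next consecutive integers.
Ranks ≤ 5: {1, 2, 3, 3, 4, 5} → 6 values.

6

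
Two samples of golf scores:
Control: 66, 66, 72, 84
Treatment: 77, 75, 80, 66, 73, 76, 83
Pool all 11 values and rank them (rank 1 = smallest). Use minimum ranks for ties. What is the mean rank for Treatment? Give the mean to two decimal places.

6.57

Sorted (ascending): 66, 66, 66, 72, 73, 75, 76, 77, 80, 83, 84
The 3 values of 66 occupy positions 1–3 → each gets rank 1.
Treatment values → pooled ranks: 77→8, 75→6, 80→9, 66→1, 73→5, 76→7, 83→10
Mean rank = (8 + 6 + 9 + 1 + 5 + 7 + 10) / 7 = 6.57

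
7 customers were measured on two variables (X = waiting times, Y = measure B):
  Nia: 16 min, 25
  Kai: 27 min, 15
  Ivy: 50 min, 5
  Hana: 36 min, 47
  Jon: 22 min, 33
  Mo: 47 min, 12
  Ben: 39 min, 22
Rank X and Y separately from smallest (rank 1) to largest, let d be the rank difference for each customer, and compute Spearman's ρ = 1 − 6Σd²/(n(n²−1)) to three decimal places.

Ranks of variable 1: 1, 3, 7, 4, 2, 6, 5
Ranks of variable 2: 5, 3, 1, 7, 6, 2, 4
d = r₁ − r₂: -4, 0, 6, -3, -4, 4, 1
d²: 16, 0, 36, 9, 16, 16, 1; Σd² = 94
ρ = 1 − 6·94/(7·48) = 1 − 564/336 = -0.679

-0.679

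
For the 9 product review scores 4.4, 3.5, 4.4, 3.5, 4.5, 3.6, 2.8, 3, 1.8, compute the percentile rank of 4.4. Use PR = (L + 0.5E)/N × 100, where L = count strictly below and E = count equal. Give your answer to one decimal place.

N = 9.
Strictly below 4.4: 6. Equal to 4.4: 2.
PR = (6 + 0.5·2)/9 × 100 = 77.8

77.8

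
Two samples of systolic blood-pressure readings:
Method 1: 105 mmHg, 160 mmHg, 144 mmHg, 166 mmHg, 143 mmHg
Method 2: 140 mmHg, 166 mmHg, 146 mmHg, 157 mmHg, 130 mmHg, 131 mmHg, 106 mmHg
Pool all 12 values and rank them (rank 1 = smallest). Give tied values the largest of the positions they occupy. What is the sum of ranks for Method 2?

43

Sorted (ascending): 105, 106, 130, 131, 140, 143, 144, 146, 157, 160, 166, 166
The 2 values of 166 occupy positions 11–12 → each gets rank 12.
Method 2 values → pooled ranks: 140→5, 166→12, 146→8, 157→9, 130→3, 131→4, 106→2
Rank sum = 5 + 12 + 8 + 9 + 3 + 4 + 2 = 43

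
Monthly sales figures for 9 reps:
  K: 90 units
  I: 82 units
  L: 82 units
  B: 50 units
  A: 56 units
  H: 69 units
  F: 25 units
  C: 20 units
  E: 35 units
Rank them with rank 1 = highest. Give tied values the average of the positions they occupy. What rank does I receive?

2.5

Sorted (descending): 90, 82, 82, 69, 56, 50, 35, 25, 20
The 2 values of 82 occupy positions 2–3 → average rank (2+3)/2 = 2.5.
I has value 82 units → rank 2.5.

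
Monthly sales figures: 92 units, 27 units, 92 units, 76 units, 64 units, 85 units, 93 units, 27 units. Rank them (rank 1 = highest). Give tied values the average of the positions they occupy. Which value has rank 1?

Sorted (descending): 93, 92, 92, 85, 76, 64, 27, 27
The 2 values of 92 occupy positions 2–3 → average rank (2+3)/2 = 2.5.
The 2 values of 27 occupy positions 7–8 → average rank (7+8)/2 = 7.5.
Rank 1 → value 93.

93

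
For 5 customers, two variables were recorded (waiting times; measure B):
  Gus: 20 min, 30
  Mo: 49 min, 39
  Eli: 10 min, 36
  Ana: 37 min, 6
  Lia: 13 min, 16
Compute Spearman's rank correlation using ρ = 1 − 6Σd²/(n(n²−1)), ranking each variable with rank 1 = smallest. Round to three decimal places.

Ranks of variable 1: 3, 5, 1, 4, 2
Ranks of variable 2: 3, 5, 4, 1, 2
d = r₁ − r₂: 0, 0, -3, 3, 0
d²: 0, 0, 9, 9, 0; Σd² = 18
ρ = 1 − 6·18/(5·24) = 1 − 108/120 = 0.100

0.100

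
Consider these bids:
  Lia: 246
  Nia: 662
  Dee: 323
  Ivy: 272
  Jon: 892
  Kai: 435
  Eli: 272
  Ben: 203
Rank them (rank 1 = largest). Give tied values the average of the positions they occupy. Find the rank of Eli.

5.5

Sorted (descending): 892, 662, 435, 323, 272, 272, 246, 203
The 2 values of 272 occupy positions 5–6 → average rank (5+6)/2 = 5.5.
Eli has value 272 → rank 5.5.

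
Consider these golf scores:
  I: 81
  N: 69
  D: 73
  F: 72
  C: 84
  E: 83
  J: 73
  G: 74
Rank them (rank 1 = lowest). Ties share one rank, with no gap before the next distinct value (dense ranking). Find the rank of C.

Sorted (ascending): 69, 72, 73, 73, 74, 81, 83, 84
The 2 values of 73 share dense rank 3.
Remaining distinct values take the next consecutive integers.
C has value 84 → rank 7.

7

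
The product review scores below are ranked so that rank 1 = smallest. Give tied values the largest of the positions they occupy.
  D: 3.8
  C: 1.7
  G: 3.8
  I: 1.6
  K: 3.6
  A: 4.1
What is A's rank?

6

Sorted (ascending): 1.6, 1.7, 3.6, 3.8, 3.8, 4.1
The 2 values of 3.8 occupy positions 4–5 → each gets rank 5.
A has value 4.1 → rank 6.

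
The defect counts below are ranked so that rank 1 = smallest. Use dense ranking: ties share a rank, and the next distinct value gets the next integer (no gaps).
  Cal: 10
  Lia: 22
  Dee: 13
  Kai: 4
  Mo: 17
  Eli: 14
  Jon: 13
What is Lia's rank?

Sorted (ascending): 4, 10, 13, 13, 14, 17, 22
The 2 values of 13 share dense rank 3.
Remaining distinct values take the next consecutive integers.
Lia has value 22 → rank 6.

6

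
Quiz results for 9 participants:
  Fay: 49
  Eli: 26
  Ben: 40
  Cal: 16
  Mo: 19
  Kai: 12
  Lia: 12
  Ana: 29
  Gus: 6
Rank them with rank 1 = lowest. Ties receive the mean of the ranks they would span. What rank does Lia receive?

2.5

Sorted (ascending): 6, 12, 12, 16, 19, 26, 29, 40, 49
The 2 values of 12 occupy positions 2–3 → average rank (2+3)/2 = 2.5.
Lia has value 12 → rank 2.5.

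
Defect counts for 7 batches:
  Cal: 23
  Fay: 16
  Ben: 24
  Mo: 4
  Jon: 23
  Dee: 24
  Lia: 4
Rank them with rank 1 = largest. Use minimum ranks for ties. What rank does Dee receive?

1

Sorted (descending): 24, 24, 23, 23, 16, 4, 4
The 2 values of 24 occupy positions 1–2 → each gets rank 1.
The 2 values of 23 occupy positions 3–4 → each gets rank 3.
The 2 values of 4 occupy positions 6–7 → each gets rank 6.
Dee has value 24 → rank 1.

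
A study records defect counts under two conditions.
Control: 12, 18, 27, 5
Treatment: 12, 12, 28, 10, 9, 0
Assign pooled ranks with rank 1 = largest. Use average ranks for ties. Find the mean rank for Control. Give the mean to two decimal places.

4.75

Sorted (descending): 28, 27, 18, 12, 12, 12, 10, 9, 5, 0
The 3 values of 12 occupy positions 4–6 → average rank 5.
Control values → pooled ranks: 12→5, 18→3, 27→2, 5→9
Mean rank = (5 + 3 + 2 + 9) / 4 = 4.75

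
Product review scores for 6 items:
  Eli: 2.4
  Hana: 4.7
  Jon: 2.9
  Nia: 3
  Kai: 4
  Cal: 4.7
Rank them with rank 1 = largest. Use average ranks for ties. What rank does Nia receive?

4

Sorted (descending): 4.7, 4.7, 4, 3, 2.9, 2.4
The 2 values of 4.7 occupy positions 1–2 → average rank (1+2)/2 = 1.5.
Nia has value 3 → rank 4.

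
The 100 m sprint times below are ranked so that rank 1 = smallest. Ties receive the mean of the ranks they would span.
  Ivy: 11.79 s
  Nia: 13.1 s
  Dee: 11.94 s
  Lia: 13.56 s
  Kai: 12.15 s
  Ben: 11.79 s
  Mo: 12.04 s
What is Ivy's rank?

Sorted (ascending): 11.79, 11.79, 11.94, 12.04, 12.15, 13.1, 13.56
The 2 values of 11.79 occupy positions 1–2 → average rank (1+2)/2 = 1.5.
Ivy has value 11.79 s → rank 1.5.

1.5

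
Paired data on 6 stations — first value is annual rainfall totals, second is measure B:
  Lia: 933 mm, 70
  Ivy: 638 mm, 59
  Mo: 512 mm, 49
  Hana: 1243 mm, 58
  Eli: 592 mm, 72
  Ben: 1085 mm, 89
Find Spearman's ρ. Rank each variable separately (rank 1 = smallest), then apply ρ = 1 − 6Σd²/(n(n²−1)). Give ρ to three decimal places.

Ranks of variable 1: 4, 3, 1, 6, 2, 5
Ranks of variable 2: 4, 3, 1, 2, 5, 6
d = r₁ − r₂: 0, 0, 0, 4, -3, -1
d²: 0, 0, 0, 16, 9, 1; Σd² = 26
ρ = 1 − 6·26/(6·35) = 1 − 156/210 = 0.257

0.257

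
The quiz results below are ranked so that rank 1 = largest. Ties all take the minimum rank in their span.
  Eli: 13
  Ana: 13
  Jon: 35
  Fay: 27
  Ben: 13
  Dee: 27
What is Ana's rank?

Sorted (descending): 35, 27, 27, 13, 13, 13
The 2 values of 27 occupy positions 2–3 → each gets rank 2.
The 3 values of 13 occupy positions 4–6 → each gets rank 4.
Ana has value 13 → rank 4.

4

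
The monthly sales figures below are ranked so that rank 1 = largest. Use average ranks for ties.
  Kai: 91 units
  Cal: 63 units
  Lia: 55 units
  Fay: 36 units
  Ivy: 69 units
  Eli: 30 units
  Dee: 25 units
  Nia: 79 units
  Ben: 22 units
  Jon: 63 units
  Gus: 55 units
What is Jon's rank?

Sorted (descending): 91, 79, 69, 63, 63, 55, 55, 36, 30, 25, 22
The 2 values of 63 occupy positions 4–5 → average rank (4+5)/2 = 4.5.
The 2 values of 55 occupy positions 6–7 → average rank (6+7)/2 = 6.5.
Jon has value 63 units → rank 4.5.

4.5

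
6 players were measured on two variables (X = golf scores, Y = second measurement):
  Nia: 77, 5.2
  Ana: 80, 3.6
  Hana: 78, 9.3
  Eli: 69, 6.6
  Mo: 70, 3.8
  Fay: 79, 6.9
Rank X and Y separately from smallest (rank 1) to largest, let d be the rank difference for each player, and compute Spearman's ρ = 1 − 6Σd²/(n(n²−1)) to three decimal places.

-0.086

Ranks of variable 1: 3, 6, 4, 1, 2, 5
Ranks of variable 2: 3, 1, 6, 4, 2, 5
d = r₁ − r₂: 0, 5, -2, -3, 0, 0
d²: 0, 25, 4, 9, 0, 0; Σd² = 38
ρ = 1 − 6·38/(6·35) = 1 − 228/210 = -0.086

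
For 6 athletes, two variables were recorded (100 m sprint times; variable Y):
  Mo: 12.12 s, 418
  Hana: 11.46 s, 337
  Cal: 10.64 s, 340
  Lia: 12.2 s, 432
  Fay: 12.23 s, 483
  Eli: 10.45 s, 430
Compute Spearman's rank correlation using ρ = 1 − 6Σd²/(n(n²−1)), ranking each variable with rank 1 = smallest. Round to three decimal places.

0.600

Ranks of variable 1: 4, 3, 2, 5, 6, 1
Ranks of variable 2: 3, 1, 2, 5, 6, 4
d = r₁ − r₂: 1, 2, 0, 0, 0, -3
d²: 1, 4, 0, 0, 0, 9; Σd² = 14
ρ = 1 − 6·14/(6·35) = 1 − 84/210 = 0.600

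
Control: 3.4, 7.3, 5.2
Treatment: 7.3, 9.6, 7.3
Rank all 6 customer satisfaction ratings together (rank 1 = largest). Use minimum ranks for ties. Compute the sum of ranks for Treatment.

5

Sorted (descending): 9.6, 7.3, 7.3, 7.3, 5.2, 3.4
The 3 values of 7.3 occupy positions 2–4 → each gets rank 2.
Treatment values → pooled ranks: 7.3→2, 9.6→1, 7.3→2
Rank sum = 2 + 1 + 2 = 5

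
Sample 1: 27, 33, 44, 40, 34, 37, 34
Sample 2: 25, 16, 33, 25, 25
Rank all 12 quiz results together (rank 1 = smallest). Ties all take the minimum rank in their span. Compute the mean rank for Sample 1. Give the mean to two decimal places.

Sorted (ascending): 16, 25, 25, 25, 27, 33, 33, 34, 34, 37, 40, 44
The 3 values of 25 occupy positions 2–4 → each gets rank 2.
The 2 values of 33 occupy positions 6–7 → each gets rank 6.
The 2 values of 34 occupy positions 8–9 → each gets rank 8.
Sample 1 values → pooled ranks: 27→5, 33→6, 44→12, 40→11, 34→8, 37→10, 34→8
Mean rank = (5 + 6 + 12 + 11 + 8 + 10 + 8) / 7 = 8.57

8.57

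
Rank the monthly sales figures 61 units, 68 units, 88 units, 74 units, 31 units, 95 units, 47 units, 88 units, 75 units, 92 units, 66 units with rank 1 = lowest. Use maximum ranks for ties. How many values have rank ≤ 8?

7

Sorted (ascending): 31, 47, 61, 66, 68, 74, 75, 88, 88, 92, 95
The 2 values of 88 occupy positions 8–9 → each gets rank 9.
Ranks ≤ 8: {1, 2, 3, 4, 5, 6, 7} → 7 values.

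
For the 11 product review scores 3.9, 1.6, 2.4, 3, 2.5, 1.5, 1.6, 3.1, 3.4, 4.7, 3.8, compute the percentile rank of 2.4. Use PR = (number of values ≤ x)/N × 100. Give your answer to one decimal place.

36.4

N = 11.
Strictly below 2.4: 3. Equal to 2.4: 1.
PR = 4/11 × 100 = 36.4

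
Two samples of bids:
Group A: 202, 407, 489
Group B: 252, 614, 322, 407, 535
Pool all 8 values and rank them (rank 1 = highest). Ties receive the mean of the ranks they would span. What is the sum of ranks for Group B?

20.5

Sorted (descending): 614, 535, 489, 407, 407, 322, 252, 202
The 2 values of 407 occupy positions 4–5 → average rank (4+5)/2 = 4.5.
Group B values → pooled ranks: 252→7, 614→1, 322→6, 407→4.5, 535→2
Rank sum = 7 + 1 + 6 + 4.5 + 2 = 20.5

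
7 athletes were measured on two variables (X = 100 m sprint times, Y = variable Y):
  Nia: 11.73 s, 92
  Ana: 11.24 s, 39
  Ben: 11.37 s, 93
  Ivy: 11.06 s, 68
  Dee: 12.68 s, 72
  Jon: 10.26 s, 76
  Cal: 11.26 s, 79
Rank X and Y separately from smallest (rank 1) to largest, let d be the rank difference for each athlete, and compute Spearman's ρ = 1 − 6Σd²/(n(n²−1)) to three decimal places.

0.393

Ranks of variable 1: 6, 3, 5, 2, 7, 1, 4
Ranks of variable 2: 6, 1, 7, 2, 3, 4, 5
d = r₁ − r₂: 0, 2, -2, 0, 4, -3, -1
d²: 0, 4, 4, 0, 16, 9, 1; Σd² = 34
ρ = 1 − 6·34/(7·48) = 1 − 204/336 = 0.393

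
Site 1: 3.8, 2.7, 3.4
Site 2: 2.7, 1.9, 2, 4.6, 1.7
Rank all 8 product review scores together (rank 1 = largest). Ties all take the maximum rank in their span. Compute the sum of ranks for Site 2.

Sorted (descending): 4.6, 3.8, 3.4, 2.7, 2.7, 2, 1.9, 1.7
The 2 values of 2.7 occupy positions 4–5 → each gets rank 5.
Site 2 values → pooled ranks: 2.7→5, 1.9→7, 2→6, 4.6→1, 1.7→8
Rank sum = 5 + 7 + 6 + 1 + 8 = 27

27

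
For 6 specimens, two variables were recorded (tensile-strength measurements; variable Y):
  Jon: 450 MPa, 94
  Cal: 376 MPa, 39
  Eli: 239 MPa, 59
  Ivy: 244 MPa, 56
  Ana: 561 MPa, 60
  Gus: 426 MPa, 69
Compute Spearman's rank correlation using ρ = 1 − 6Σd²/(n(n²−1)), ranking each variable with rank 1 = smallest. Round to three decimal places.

0.600

Ranks of variable 1: 5, 3, 1, 2, 6, 4
Ranks of variable 2: 6, 1, 3, 2, 4, 5
d = r₁ − r₂: -1, 2, -2, 0, 2, -1
d²: 1, 4, 4, 0, 4, 1; Σd² = 14
ρ = 1 − 6·14/(6·35) = 1 − 84/210 = 0.600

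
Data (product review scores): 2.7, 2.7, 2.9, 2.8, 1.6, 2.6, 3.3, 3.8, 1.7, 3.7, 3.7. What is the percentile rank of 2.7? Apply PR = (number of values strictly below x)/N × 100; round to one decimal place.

27.3

N = 11.
Strictly below 2.7: 3. Equal to 2.7: 2.
PR = 3/11 × 100 = 27.3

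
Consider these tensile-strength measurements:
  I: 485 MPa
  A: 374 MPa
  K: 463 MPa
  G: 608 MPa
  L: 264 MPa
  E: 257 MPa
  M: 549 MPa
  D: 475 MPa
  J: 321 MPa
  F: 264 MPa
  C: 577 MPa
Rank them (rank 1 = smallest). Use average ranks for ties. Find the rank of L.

Sorted (ascending): 257, 264, 264, 321, 374, 463, 475, 485, 549, 577, 608
The 2 values of 264 occupy positions 2–3 → average rank (2+3)/2 = 2.5.
L has value 264 MPa → rank 2.5.

2.5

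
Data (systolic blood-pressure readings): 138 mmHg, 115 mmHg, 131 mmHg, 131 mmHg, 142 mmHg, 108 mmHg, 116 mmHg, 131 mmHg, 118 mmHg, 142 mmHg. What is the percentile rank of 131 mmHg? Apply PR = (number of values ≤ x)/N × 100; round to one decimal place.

N = 10.
Strictly below 131: 4. Equal to 131: 3.
PR = 7/10 × 100 = 70.0

70.0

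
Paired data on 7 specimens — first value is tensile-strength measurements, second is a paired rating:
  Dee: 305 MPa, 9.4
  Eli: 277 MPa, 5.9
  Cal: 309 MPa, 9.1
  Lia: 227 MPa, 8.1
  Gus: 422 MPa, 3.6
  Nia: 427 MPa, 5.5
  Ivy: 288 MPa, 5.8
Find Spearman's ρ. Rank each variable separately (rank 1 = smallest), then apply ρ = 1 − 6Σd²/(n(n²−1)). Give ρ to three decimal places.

Ranks of variable 1: 4, 2, 5, 1, 6, 7, 3
Ranks of variable 2: 7, 4, 6, 5, 1, 2, 3
d = r₁ − r₂: -3, -2, -1, -4, 5, 5, 0
d²: 9, 4, 1, 16, 25, 25, 0; Σd² = 80
ρ = 1 − 6·80/(7·48) = 1 − 480/336 = -0.429

-0.429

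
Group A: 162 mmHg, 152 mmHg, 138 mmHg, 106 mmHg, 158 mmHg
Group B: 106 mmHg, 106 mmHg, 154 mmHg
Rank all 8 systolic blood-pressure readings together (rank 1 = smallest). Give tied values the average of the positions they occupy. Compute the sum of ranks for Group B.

10

Sorted (ascending): 106, 106, 106, 138, 152, 154, 158, 162
The 3 values of 106 occupy positions 1–3 → average rank 2.
Group B values → pooled ranks: 106→2, 106→2, 154→6
Rank sum = 2 + 2 + 6 = 10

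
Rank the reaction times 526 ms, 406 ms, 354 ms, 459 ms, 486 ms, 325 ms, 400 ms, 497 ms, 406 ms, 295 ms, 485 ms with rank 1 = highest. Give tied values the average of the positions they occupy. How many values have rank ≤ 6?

5

Sorted (descending): 526, 497, 486, 485, 459, 406, 406, 400, 354, 325, 295
The 2 values of 406 occupy positions 6–7 → average rank (6+7)/2 = 6.5.
Ranks ≤ 6: {1, 2, 3, 4, 5} → 5 values.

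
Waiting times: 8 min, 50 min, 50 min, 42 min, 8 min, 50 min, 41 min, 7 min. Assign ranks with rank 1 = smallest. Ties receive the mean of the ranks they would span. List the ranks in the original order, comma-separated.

2.5, 7, 7, 5, 2.5, 7, 4, 1

Sorted (ascending): 7, 8, 8, 41, 42, 50, 50, 50
The 2 values of 8 occupy positions 2–3 → average rank (2+3)/2 = 2.5.
The 3 values of 50 occupy positions 6–8 → average rank 7.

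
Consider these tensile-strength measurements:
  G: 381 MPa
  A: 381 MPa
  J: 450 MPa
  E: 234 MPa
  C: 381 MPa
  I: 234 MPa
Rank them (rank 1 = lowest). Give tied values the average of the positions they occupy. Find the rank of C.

Sorted (ascending): 234, 234, 381, 381, 381, 450
The 2 values of 234 occupy positions 1–2 → average rank (1+2)/2 = 1.5.
The 3 values of 381 occupy positions 3–5 → average rank 4.
C has value 381 MPa → rank 4.

4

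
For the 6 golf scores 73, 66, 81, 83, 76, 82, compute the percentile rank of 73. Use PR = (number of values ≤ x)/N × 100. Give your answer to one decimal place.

33.3

N = 6.
Strictly below 73: 1. Equal to 73: 1.
PR = 2/6 × 100 = 33.3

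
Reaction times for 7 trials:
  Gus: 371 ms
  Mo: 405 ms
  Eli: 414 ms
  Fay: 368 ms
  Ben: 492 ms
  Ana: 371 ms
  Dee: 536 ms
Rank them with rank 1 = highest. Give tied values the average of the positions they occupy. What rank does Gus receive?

5.5

Sorted (descending): 536, 492, 414, 405, 371, 371, 368
The 2 values of 371 occupy positions 5–6 → average rank (5+6)/2 = 5.5.
Gus has value 371 ms → rank 5.5.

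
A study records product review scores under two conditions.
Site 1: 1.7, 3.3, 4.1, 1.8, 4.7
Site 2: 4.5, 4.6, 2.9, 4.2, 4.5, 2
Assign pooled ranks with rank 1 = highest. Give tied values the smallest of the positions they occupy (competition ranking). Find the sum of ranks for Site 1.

35

Sorted (descending): 4.7, 4.6, 4.5, 4.5, 4.2, 4.1, 3.3, 2.9, 2, 1.8, 1.7
The 2 values of 4.5 occupy positions 3–4 → each gets rank 3.
Site 1 values → pooled ranks: 1.7→11, 3.3→7, 4.1→6, 1.8→10, 4.7→1
Rank sum = 11 + 7 + 6 + 10 + 1 = 35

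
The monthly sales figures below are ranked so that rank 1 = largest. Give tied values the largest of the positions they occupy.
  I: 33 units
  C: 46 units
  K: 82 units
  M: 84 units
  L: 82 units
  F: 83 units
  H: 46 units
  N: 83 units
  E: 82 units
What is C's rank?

8

Sorted (descending): 84, 83, 83, 82, 82, 82, 46, 46, 33
The 2 values of 83 occupy positions 2–3 → each gets rank 3.
The 3 values of 82 occupy positions 4–6 → each gets rank 6.
The 2 values of 46 occupy positions 7–8 → each gets rank 8.
C has value 46 units → rank 8.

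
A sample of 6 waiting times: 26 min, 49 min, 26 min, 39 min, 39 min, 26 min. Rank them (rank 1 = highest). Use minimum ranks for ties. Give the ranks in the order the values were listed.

Sorted (descending): 49, 39, 39, 26, 26, 26
The 2 values of 39 occupy positions 2–3 → each gets rank 2.
The 3 values of 26 occupy positions 4–6 → each gets rank 4.

4, 1, 4, 2, 2, 4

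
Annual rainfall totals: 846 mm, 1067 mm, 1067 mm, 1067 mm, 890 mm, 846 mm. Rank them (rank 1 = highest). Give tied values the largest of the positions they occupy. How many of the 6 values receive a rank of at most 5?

Sorted (descending): 1067, 1067, 1067, 890, 846, 846
The 3 values of 1067 occupy positions 1–3 → each gets rank 3.
The 2 values of 846 occupy positions 5–6 → each gets rank 6.
Ranks ≤ 5: {3, 3, 3, 4} → 4 values.

4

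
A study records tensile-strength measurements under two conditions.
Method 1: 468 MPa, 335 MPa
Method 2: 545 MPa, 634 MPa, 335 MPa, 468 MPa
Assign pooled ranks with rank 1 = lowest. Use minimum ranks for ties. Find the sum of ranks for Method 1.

4

Sorted (ascending): 335, 335, 468, 468, 545, 634
The 2 values of 335 occupy positions 1–2 → each gets rank 1.
The 2 values of 468 occupy positions 3–4 → each gets rank 3.
Method 1 values → pooled ranks: 468→3, 335→1
Rank sum = 3 + 1 = 4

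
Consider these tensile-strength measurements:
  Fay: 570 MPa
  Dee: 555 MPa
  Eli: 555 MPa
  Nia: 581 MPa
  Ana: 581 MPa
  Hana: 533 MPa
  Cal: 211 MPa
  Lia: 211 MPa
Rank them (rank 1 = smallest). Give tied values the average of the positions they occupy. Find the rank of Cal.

Sorted (ascending): 211, 211, 533, 555, 555, 570, 581, 581
The 2 values of 211 occupy positions 1–2 → average rank (1+2)/2 = 1.5.
The 2 values of 555 occupy positions 4–5 → average rank (4+5)/2 = 4.5.
The 2 values of 581 occupy positions 7–8 → average rank (7+8)/2 = 7.5.
Cal has value 211 MPa → rank 1.5.

1.5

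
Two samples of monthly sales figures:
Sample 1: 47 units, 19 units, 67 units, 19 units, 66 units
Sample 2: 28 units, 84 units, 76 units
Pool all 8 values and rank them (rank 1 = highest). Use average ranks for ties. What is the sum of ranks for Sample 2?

9

Sorted (descending): 84, 76, 67, 66, 47, 28, 19, 19
The 2 values of 19 occupy positions 7–8 → average rank (7+8)/2 = 7.5.
Sample 2 values → pooled ranks: 28→6, 84→1, 76→2
Rank sum = 6 + 1 + 2 = 9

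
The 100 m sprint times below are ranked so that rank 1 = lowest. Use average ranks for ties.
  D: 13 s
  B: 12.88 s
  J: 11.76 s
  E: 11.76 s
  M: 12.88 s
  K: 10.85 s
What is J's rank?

2.5

Sorted (ascending): 10.85, 11.76, 11.76, 12.88, 12.88, 13
The 2 values of 11.76 occupy positions 2–3 → average rank (2+3)/2 = 2.5.
The 2 values of 12.88 occupy positions 4–5 → average rank (4+5)/2 = 4.5.
J has value 11.76 s → rank 2.5.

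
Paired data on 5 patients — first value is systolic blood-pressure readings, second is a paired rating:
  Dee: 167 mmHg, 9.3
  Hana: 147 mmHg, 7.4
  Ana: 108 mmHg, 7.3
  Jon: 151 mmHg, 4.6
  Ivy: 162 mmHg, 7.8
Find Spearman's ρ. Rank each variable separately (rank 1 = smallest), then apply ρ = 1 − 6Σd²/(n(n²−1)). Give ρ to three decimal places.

Ranks of variable 1: 5, 2, 1, 3, 4
Ranks of variable 2: 5, 3, 2, 1, 4
d = r₁ − r₂: 0, -1, -1, 2, 0
d²: 0, 1, 1, 4, 0; Σd² = 6
ρ = 1 − 6·6/(5·24) = 1 − 36/120 = 0.700

0.700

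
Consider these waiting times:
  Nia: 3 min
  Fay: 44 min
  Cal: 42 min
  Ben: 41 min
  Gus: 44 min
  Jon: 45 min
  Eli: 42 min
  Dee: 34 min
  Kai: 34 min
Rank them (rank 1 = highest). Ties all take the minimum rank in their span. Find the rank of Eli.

4

Sorted (descending): 45, 44, 44, 42, 42, 41, 34, 34, 3
The 2 values of 44 occupy positions 2–3 → each gets rank 2.
The 2 values of 42 occupy positions 4–5 → each gets rank 4.
The 2 values of 34 occupy positions 7–8 → each gets rank 7.
Eli has value 42 min → rank 4.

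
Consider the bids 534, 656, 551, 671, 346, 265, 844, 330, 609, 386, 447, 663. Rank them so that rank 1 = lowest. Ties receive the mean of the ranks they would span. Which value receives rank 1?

265

Sorted (ascending): 265, 330, 346, 386, 447, 534, 551, 609, 656, 663, 671, 844
No ties — each value takes its position as its rank.
Rank 1 → value 265.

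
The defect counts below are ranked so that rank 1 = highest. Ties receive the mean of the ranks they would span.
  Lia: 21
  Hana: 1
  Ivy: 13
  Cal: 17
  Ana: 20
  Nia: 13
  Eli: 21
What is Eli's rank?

1.5

Sorted (descending): 21, 21, 20, 17, 13, 13, 1
The 2 values of 21 occupy positions 1–2 → average rank (1+2)/2 = 1.5.
The 2 values of 13 occupy positions 5–6 → average rank (5+6)/2 = 5.5.
Eli has value 21 → rank 1.5.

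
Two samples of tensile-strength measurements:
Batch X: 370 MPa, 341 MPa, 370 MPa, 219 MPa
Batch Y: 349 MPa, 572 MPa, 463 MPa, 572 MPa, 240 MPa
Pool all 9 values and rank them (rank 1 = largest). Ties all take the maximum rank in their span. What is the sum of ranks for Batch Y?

21

Sorted (descending): 572, 572, 463, 370, 370, 349, 341, 240, 219
The 2 values of 572 occupy positions 1–2 → each gets rank 2.
The 2 values of 370 occupy positions 4–5 → each gets rank 5.
Batch Y values → pooled ranks: 349→6, 572→2, 463→3, 572→2, 240→8
Rank sum = 6 + 2 + 3 + 2 + 8 = 21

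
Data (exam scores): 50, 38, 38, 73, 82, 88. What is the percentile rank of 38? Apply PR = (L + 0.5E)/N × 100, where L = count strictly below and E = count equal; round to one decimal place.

16.7

N = 6.
Strictly below 38: 0. Equal to 38: 2.
PR = (0 + 0.5·2)/6 × 100 = 16.7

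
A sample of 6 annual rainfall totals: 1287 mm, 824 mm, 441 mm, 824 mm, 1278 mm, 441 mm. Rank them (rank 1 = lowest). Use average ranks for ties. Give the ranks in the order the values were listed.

6, 3.5, 1.5, 3.5, 5, 1.5

Sorted (ascending): 441, 441, 824, 824, 1278, 1287
The 2 values of 441 occupy positions 1–2 → average rank (1+2)/2 = 1.5.
The 2 values of 824 occupy positions 3–4 → average rank (3+4)/2 = 3.5.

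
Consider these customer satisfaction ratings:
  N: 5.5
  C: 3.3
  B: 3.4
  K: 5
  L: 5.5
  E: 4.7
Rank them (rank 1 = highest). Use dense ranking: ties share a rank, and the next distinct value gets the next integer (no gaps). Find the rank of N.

Sorted (descending): 5.5, 5.5, 5, 4.7, 3.4, 3.3
The 2 values of 5.5 share dense rank 1.
Remaining distinct values take the next consecutive integers.
N has value 5.5 → rank 1.

1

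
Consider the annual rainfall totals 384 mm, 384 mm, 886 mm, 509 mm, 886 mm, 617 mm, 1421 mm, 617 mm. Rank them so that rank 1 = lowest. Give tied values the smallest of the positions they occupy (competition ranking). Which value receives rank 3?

Sorted (ascending): 384, 384, 509, 617, 617, 886, 886, 1421
The 2 values of 384 occupy positions 1–2 → each gets rank 1.
The 2 values of 617 occupy positions 4–5 → each gets rank 4.
The 2 values of 886 occupy positions 6–7 → each gets rank 6.
Rank 3 → value 509.

509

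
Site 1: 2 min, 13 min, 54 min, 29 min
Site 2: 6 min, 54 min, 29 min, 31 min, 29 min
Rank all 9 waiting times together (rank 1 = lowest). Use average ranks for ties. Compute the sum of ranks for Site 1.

Sorted (ascending): 2, 6, 13, 29, 29, 29, 31, 54, 54
The 3 values of 29 occupy positions 4–6 → average rank 5.
The 2 values of 54 occupy positions 8–9 → average rank (8+9)/2 = 8.5.
Site 1 values → pooled ranks: 2→1, 13→3, 54→8.5, 29→5
Rank sum = 1 + 3 + 8.5 + 5 = 17.5

17.5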